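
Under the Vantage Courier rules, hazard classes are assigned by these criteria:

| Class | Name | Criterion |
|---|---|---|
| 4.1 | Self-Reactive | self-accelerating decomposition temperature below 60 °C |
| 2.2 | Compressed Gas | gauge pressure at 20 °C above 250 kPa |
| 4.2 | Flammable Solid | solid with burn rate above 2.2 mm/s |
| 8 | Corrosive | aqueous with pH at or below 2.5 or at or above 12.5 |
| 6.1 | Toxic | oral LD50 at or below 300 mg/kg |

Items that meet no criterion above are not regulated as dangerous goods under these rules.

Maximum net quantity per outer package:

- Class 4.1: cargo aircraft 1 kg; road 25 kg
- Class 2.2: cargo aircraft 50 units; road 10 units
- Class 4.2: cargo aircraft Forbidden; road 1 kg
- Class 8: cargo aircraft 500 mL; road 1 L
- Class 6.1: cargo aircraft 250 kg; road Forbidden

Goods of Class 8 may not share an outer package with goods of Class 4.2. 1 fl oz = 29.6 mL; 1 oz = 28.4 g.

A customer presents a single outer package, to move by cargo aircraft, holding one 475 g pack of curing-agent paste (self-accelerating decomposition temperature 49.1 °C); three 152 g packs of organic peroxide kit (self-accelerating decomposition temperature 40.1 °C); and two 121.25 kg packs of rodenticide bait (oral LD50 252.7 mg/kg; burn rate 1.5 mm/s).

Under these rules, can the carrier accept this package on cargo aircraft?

Yes

Curing-agent paste: self-accelerating decomposition temperature 49.1 °C < 60 °C → Class 4.1 (Self-Reactive).
Organic peroxide kit: self-accelerating decomposition temperature 40.1 °C < 60 °C → Class 4.1 (Self-Reactive).
Oral LD50 252.7 mg/kg meets the Class 6.1 criterion (Toxic), so the rodenticide bait is Class 6.1.
Class 6.1 quantity: two 121.25 kg packs = 242.5 kg.
242.5 kg ≤ 250 kg (cargo aircraft limit, Class 6.1) — within limit.
Total Class 4.1: 475 g + (three 152 g packs = 456 g) = 931 g.
931 g is within the cargo aircraft limit of 1 kg for Class 4.1.
The segregation rule (Class 8 with Class 4.2) does not apply to Class 6.1 with Class 4.1.
Every hazard class is within its cargo aircraft limit and no segregation rule is violated.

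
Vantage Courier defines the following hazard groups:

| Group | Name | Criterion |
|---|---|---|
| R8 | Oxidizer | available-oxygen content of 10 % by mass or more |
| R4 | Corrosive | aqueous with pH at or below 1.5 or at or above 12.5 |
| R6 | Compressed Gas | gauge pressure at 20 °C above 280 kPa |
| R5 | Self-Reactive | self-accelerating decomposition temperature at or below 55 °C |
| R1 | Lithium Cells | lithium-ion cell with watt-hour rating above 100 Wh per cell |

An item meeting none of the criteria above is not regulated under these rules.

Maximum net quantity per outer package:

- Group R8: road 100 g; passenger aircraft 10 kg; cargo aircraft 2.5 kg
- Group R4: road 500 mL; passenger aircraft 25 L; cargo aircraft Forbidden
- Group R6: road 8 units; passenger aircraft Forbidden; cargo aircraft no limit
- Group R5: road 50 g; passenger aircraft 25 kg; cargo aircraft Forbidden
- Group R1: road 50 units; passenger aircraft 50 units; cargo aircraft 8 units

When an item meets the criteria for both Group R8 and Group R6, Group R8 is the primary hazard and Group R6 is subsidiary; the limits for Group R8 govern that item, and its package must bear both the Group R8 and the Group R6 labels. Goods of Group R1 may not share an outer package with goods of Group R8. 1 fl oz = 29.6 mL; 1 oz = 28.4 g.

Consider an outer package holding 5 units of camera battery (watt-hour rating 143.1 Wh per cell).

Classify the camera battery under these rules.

Group R1

With watt-hour rating 143.1 Wh per cell (> 100 Wh per cell), the camera battery falls in Group R1.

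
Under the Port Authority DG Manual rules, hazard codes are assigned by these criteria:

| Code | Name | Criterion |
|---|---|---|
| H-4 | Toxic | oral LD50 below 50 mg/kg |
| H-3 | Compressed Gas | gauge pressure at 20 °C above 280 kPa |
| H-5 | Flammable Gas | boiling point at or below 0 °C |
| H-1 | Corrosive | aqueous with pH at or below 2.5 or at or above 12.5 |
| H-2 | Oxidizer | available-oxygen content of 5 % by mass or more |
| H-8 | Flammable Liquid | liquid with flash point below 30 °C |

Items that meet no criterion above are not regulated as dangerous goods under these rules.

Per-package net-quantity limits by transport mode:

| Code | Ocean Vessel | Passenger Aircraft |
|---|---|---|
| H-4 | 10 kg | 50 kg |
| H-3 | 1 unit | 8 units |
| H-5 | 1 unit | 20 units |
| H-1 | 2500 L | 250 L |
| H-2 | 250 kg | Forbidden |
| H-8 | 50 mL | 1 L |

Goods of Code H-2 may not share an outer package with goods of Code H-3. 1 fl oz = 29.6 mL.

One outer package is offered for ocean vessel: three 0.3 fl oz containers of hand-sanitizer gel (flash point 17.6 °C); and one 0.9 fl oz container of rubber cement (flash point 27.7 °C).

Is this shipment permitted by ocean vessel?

No

With flash point 17.6 °C (< 30 °C), the hand-sanitizer gel falls in Code H-8.
Rubber cement: flash point 27.7 °C < 30 °C → Code H-8 (Flammable Liquid).
Code H-8 net quantity: (three 0.3 fl oz containers = 26.64 mL) + (one 0.9 fl oz container = 26.64 mL) = 53.28 mL.
That exceeds the Code H-8 ocean vessel limit of 50 mL.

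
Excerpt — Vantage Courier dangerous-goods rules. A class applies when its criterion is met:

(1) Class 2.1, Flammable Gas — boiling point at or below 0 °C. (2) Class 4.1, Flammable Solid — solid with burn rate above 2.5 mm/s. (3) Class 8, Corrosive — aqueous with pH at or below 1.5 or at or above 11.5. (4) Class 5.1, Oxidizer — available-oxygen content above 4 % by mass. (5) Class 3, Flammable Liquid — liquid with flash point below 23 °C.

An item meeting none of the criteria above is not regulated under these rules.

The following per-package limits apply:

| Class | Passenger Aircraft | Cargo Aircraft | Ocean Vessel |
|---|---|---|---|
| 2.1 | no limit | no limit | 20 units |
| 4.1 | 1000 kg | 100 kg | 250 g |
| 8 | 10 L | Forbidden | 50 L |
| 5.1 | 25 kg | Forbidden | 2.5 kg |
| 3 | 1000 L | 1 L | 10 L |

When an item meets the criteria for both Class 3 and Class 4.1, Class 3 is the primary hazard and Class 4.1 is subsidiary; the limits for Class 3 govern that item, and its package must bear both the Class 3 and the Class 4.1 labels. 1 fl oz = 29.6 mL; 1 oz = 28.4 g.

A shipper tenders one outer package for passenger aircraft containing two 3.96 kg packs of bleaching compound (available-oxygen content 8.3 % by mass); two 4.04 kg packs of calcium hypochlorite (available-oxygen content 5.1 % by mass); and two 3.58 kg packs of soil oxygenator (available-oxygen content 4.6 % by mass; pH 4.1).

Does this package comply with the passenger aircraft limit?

Yes

The bleaching compound has available-oxygen content 8.3 % by mass, which is > 4 % by mass, so it is Class 5.1 (Oxidizer).
Calcium hypochlorite: available-oxygen content 5.1 % by mass > 4 % by mass → Class 5.1 (Oxidizer).
Available-oxygen content 4.6 % by mass meets the Class 5.1 criterion (Oxidizer), so the soil oxygenator is Class 5.1.
Class 5.1 net quantity: (two 3.96 kg packs = 7.92 kg) + (two 4.04 kg packs = 8.08 kg) + (two 3.58 kg packs = 7.16 kg) = 23.16 kg.
That is within the Class 5.1 passenger aircraft limit of 25 kg.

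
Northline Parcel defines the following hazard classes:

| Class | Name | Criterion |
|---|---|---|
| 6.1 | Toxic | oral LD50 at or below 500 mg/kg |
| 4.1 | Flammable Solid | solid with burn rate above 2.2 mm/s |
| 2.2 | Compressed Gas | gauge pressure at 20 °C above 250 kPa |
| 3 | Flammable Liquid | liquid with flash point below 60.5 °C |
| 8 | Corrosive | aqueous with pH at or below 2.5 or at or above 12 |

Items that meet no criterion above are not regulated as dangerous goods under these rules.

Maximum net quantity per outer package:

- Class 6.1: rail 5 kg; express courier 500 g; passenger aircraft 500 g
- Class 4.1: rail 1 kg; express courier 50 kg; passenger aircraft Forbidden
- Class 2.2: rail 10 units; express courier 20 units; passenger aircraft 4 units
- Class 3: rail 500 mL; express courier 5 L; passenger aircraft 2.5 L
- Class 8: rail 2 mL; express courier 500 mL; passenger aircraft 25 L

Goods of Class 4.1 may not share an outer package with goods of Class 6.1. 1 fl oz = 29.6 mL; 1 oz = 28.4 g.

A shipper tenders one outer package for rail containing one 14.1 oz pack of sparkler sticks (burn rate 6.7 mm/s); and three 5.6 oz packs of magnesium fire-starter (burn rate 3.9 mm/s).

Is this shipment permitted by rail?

Sparkler sticks: burn rate 6.7 mm/s > 2.2 mm/s → Class 4.1 (Flammable Solid).
The magnesium fire-starter has burn rate 3.9 mm/s, which is > 2.2 mm/s, so it is Class 4.1 (Flammable Solid).
Total Class 4.1: (one 14.1 oz pack = 400.44 g) + (three 5.6 oz packs = 477.12 g) = 877.56 g.
877.56 g ≤ 1 kg (rail limit, Class 4.1) — within limit.

Yes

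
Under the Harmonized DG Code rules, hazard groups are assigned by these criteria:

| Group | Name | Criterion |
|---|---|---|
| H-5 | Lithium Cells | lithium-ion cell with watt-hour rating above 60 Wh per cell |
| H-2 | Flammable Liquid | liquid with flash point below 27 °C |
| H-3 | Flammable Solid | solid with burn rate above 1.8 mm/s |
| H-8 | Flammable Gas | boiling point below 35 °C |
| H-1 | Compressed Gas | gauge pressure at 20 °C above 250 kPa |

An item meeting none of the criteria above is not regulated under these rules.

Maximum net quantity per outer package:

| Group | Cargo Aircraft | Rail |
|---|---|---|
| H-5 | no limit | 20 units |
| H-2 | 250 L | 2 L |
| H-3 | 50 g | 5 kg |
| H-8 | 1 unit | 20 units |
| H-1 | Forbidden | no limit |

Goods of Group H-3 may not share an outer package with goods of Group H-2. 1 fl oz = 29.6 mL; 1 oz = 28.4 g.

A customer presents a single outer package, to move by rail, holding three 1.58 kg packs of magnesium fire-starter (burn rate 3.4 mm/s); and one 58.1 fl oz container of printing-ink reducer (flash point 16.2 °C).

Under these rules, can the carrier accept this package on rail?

No

The magnesium fire-starter has burn rate 3.4 mm/s, which is > 1.8 mm/s, so it is Group H-3 (Flammable Solid).
Printing-ink reducer: flash point 16.2 °C < 27 °C → Group H-2 (Flammable Liquid).
Group H-3 quantity: three 1.58 kg packs = 4.74 kg.
That is within the Group H-3 rail limit of 5 kg.
Group H-2 quantity: one 58.1 fl oz container = 1719.76 mL.
1719.76 mL is within the rail limit of 2 L for Group H-2.
Group H-3 and Group H-2 may not share an outer package.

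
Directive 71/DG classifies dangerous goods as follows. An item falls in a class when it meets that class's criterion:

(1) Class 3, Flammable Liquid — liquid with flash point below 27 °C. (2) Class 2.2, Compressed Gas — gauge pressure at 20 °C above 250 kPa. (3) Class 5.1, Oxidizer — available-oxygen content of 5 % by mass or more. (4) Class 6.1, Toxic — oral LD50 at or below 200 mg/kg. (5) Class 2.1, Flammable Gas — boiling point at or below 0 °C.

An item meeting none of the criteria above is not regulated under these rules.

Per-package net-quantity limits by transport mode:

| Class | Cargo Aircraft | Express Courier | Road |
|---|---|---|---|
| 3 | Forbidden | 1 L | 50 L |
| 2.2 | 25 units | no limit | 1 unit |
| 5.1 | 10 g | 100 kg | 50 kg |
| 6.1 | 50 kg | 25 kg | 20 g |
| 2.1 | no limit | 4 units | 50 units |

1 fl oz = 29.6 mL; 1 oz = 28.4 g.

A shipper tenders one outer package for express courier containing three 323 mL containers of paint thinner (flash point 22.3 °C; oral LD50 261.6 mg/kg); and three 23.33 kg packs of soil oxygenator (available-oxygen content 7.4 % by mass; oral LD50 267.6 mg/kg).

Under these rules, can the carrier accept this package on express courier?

Yes

Flash point 22.3 °C meets the Class 3 criterion (Flammable Liquid), so the paint thinner is Class 3.
Available-oxygen content 7.4 % by mass meets the Class 5.1 criterion (Oxidizer), so the soil oxygenator is Class 5.1.
Class 3 quantity: three 323 mL containers = 969 mL.
969 mL is within the express courier limit of 1 L for Class 3.
Class 5.1 quantity: three 23.33 kg packs = 69.99 kg.
69.99 kg ≤ 100 kg (express courier limit, Class 5.1) — within limit.
Every hazard class is within its express courier limit and no segregation rule is violated.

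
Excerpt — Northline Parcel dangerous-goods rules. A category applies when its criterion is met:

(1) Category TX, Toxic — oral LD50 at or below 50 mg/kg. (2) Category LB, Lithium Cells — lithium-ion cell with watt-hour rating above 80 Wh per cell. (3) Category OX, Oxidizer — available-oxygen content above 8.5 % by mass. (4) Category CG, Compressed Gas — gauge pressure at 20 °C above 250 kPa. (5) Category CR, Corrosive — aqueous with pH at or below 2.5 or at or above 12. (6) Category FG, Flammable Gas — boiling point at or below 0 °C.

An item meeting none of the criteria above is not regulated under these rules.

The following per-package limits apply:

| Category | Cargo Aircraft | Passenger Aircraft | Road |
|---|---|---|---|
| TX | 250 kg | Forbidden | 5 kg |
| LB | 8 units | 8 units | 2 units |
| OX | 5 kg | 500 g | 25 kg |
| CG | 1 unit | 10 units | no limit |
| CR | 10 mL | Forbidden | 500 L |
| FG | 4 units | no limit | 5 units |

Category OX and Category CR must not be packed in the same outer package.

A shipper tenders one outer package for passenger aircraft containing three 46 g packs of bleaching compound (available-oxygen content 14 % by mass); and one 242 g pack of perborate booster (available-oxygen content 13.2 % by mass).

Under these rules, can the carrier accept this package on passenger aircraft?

With available-oxygen content 14 % by mass (> 8.5 % by mass), the bleaching compound falls in Category OX.
Available-oxygen content 13.2 % by mass meets the Category OX criterion (Oxidizer), so the perborate booster is Category OX.
Total Category OX: (three 46 g packs = 138 g) + 242 g = 380 g.
380 g is within the passenger aircraft limit of 500 g for Category OX.

Yes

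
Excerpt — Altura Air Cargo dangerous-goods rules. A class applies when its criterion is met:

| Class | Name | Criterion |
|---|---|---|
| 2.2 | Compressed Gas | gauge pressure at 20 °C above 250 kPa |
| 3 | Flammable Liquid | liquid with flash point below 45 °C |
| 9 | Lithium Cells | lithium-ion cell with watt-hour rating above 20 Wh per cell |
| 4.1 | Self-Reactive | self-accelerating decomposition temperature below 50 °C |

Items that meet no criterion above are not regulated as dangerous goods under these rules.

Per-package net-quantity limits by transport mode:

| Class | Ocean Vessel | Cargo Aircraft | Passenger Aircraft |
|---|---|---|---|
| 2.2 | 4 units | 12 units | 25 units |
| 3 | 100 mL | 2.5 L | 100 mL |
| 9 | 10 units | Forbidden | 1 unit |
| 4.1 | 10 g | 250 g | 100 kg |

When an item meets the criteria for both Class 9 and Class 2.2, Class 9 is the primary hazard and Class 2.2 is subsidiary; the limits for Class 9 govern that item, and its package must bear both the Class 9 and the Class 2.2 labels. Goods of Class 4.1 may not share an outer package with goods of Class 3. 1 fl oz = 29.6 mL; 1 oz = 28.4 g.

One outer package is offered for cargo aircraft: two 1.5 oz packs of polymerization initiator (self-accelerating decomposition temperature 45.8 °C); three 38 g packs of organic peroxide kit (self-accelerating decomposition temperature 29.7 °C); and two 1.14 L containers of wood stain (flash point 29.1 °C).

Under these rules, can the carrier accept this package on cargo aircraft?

With self-accelerating decomposition temperature 45.8 °C (< 50 °C), the polymerization initiator falls in Class 4.1.
The organic peroxide kit has self-accelerating decomposition temperature 29.7 °C, which is < 50 °C, so it is Class 4.1 (Self-Reactive).
Wood stain: flash point 29.1 °C < 45 °C → Class 3 (Flammable Liquid).
Total Class 4.1: (two 1.5 oz packs = 85.2 g) + (three 38 g packs = 114 g) = 199.2 g.
199.2 g ≤ 250 g (cargo aircraft limit, Class 4.1) — within limit.
Class 3 quantity: two 1.14 L containers = 2.28 L.
2.28 L is within the cargo aircraft limit of 2.5 L for Class 3.
Class 4.1 and Class 3 may not share an outer package.

No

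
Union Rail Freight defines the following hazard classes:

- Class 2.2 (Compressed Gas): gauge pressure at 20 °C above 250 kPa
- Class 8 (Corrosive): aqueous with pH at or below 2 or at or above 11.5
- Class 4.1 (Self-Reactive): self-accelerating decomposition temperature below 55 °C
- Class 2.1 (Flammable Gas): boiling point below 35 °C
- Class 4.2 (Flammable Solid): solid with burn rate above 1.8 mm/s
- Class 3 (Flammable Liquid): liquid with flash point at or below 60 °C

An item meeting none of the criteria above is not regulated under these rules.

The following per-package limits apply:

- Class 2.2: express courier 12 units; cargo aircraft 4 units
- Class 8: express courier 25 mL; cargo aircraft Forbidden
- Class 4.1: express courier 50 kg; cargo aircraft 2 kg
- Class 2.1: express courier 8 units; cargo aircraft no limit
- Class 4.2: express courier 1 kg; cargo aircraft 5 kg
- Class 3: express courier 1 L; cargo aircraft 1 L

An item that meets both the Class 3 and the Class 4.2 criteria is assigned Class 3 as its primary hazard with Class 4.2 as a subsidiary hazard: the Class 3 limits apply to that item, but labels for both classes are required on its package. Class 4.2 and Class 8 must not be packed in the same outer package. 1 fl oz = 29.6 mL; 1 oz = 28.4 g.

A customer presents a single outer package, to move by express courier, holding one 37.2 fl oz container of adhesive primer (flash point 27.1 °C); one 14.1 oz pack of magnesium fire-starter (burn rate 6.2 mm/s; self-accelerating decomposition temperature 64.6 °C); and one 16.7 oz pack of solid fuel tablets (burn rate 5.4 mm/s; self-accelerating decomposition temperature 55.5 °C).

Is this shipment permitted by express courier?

No

The adhesive primer has flash point 27.1 °C, which is ≤ 60 °C, so it is Class 3 (Flammable Liquid).
Burn rate 6.2 mm/s meets the Class 4.2 criterion (Flammable Solid), so the magnesium fire-starter is Class 4.2.
Burn rate 5.4 mm/s meets the Class 4.2 criterion (Flammable Solid), so the solid fuel tablets are Class 4.2.
Total Class 4.2: (one 14.1 oz pack = 400.44 g) + (one 16.7 oz pack = 474.28 g) = 874.72 g.
874.72 g ≤ 1 kg (express courier limit, Class 4.2) — within limit.
Class 3 quantity: one 37.2 fl oz container = 1101.12 mL.
1101.12 mL > 1 L (express courier limit, Class 3) — over the limit.
The segregation rule (Class 4.2 with Class 8) does not apply to Class 4.2 with Class 3.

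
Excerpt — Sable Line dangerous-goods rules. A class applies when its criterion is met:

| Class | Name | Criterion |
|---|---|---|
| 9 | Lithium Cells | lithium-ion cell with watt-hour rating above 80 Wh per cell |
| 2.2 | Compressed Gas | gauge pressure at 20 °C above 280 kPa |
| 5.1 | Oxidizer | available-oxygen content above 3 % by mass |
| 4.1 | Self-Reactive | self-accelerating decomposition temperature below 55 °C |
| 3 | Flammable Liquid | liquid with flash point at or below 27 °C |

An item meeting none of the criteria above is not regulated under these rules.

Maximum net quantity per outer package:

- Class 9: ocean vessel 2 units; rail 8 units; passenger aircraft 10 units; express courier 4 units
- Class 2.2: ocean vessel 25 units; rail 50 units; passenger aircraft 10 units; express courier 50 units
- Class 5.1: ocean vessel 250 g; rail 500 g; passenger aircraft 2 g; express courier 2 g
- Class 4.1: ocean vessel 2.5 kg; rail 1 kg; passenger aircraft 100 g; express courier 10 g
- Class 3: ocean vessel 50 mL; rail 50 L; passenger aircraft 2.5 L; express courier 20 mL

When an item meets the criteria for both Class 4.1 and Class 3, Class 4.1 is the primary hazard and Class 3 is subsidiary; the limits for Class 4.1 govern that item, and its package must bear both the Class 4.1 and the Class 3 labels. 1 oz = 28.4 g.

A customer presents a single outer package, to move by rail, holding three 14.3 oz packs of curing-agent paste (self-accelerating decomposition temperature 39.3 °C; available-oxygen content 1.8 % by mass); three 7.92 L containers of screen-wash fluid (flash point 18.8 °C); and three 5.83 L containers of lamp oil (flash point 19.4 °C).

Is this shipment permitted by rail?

No

The curing-agent paste has self-accelerating decomposition temperature 39.3 °C, which is < 55 °C, so it is Class 4.1 (Self-Reactive).
Screen-wash fluid: flash point 18.8 °C ≤ 27 °C → Class 3 (Flammable Liquid).
With flash point 19.4 °C (≤ 27 °C), the lamp oil falls in Class 3.
Class 4.1 quantity: three 14.3 oz packs = 1218.36 g.
1218.36 g exceeds the rail limit of 1 kg for Class 4.1.
Class 3 net quantity: (three 7.92 L containers = 23.76 L) + (three 5.83 L containers = 17.49 L) = 41.25 L.
41.25 L is within the rail limit of 50 L for Class 3.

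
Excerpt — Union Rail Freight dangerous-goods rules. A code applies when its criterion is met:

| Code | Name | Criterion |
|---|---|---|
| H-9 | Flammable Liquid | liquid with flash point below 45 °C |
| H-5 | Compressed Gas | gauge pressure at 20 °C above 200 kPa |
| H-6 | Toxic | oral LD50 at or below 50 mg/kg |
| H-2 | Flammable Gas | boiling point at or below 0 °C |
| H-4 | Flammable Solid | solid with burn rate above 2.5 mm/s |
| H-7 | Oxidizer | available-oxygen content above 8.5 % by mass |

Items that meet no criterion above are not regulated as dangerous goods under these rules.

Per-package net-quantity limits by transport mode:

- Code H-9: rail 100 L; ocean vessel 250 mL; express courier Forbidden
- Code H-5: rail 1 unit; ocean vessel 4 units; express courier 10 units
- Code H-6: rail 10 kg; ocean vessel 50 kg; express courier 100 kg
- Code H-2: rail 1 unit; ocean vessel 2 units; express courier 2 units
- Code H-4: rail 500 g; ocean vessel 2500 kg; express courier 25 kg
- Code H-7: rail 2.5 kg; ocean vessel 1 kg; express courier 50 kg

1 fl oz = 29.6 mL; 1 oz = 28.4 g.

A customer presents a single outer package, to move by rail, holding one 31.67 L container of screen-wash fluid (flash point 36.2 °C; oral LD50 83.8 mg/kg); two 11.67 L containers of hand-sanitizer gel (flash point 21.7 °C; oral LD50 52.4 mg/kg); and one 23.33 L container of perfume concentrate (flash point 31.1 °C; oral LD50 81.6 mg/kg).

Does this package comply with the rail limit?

With flash point 36.2 °C (< 45 °C), the screen-wash fluid falls in Code H-9.
The hand-sanitizer gel has flash point 21.7 °C, which is < 45 °C, so it is Code H-9 (Flammable Liquid).
The perfume concentrate has flash point 31.1 °C, which is < 45 °C, so it is Code H-9 (Flammable Liquid).
Total Code H-9: 31.67 L + (two 11.67 L containers = 23.34 L) + 23.33 L = 78.34 L.
78.34 L ≤ 100 L (rail limit, Code H-9) — within limit.

Yes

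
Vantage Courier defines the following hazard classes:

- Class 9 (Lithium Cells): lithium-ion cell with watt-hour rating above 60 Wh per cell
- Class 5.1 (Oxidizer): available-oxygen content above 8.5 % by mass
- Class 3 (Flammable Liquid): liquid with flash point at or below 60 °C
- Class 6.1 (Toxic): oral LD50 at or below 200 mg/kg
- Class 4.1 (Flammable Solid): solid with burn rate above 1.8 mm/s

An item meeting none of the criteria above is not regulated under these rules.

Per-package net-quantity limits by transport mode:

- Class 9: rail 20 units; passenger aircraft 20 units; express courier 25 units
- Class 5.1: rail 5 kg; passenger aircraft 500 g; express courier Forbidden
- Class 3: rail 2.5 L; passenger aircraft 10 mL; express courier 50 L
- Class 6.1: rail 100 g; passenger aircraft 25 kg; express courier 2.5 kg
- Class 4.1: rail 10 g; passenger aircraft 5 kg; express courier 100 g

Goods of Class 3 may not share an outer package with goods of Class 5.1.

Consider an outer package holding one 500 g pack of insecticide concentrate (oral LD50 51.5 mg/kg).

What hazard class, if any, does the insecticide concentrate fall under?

Class 6.1

With oral LD50 51.5 mg/kg (≤ 200 mg/kg), the insecticide concentrate falls in Class 6.1.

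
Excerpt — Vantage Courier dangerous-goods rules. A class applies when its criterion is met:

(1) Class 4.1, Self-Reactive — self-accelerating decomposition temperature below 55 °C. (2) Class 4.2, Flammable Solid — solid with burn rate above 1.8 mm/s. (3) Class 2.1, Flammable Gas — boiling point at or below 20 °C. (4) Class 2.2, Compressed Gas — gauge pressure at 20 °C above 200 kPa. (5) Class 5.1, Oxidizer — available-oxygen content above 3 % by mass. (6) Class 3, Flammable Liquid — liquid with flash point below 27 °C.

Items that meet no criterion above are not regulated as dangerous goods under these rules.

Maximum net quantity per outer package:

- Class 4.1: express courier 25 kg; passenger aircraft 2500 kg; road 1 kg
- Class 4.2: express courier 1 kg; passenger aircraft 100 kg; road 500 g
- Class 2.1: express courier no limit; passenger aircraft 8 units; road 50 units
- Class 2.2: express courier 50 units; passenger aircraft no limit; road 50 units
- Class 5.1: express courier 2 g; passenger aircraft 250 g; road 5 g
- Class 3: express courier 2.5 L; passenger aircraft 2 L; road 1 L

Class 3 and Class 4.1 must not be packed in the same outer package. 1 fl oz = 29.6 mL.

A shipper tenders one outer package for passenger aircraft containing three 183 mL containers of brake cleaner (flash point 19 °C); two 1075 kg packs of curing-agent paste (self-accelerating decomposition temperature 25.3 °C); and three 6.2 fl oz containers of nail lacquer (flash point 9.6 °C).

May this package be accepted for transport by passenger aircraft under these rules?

With flash point 19 °C (< 27 °C), the brake cleaner falls in Class 3.
Self-accelerating decomposition temperature 25.3 °C meets the Class 4.1 criterion (Self-Reactive), so the curing-agent paste is Class 4.1.
Flash point 9.6 °C meets the Class 3 criterion (Flammable Liquid), so the nail lacquer is Class 3.
Total Class 3: (three 183 mL containers = 549 mL) + (three 6.2 fl oz containers = 550.56 mL) = 1099.56 mL.
That is within the Class 3 passenger aircraft limit of 2 L.
Class 4.1 quantity: two 1075 kg packs = 2150 kg.
2150 kg ≤ 2500 kg (passenger aircraft limit, Class 4.1) — within limit.
Class 3 and Class 4.1 may not share an outer package.

No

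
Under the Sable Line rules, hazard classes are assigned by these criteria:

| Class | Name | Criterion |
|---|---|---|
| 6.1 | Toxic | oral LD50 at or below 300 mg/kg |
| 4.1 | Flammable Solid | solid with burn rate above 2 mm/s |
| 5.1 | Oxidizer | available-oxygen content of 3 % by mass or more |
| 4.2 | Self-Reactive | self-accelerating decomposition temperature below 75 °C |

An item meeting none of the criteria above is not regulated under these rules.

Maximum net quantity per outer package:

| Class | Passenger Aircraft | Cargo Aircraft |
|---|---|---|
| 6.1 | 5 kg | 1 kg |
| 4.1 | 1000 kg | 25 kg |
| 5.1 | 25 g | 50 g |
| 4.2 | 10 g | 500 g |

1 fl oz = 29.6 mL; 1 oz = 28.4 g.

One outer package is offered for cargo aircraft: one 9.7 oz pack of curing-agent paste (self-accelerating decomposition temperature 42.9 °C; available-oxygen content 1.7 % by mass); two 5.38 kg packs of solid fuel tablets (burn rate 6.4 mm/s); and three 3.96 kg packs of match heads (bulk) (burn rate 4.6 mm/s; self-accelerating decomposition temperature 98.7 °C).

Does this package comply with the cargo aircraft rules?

Yes

Self-accelerating decomposition temperature 42.9 °C meets the Class 4.2 criterion (Self-Reactive), so the curing-agent paste is Class 4.2.
The solid fuel tablets have burn rate 6.4 mm/s, which is > 2 mm/s, so they are Class 4.1 (Flammable Solid).
With burn rate 4.6 mm/s (> 2 mm/s), the match heads (bulk) fall in Class 4.1.
Total Class 4.1: (two 5.38 kg packs = 10.76 kg) + (three 3.96 kg packs = 11.88 kg) = 22.64 kg.
That is within the Class 4.1 cargo aircraft limit of 25 kg.
Class 4.2 quantity: one 9.7 oz pack = 275.48 g.
275.48 g is within the cargo aircraft limit of 500 g for Class 4.2.
Every hazard class is within its cargo aircraft limit and no segregation rule is violated.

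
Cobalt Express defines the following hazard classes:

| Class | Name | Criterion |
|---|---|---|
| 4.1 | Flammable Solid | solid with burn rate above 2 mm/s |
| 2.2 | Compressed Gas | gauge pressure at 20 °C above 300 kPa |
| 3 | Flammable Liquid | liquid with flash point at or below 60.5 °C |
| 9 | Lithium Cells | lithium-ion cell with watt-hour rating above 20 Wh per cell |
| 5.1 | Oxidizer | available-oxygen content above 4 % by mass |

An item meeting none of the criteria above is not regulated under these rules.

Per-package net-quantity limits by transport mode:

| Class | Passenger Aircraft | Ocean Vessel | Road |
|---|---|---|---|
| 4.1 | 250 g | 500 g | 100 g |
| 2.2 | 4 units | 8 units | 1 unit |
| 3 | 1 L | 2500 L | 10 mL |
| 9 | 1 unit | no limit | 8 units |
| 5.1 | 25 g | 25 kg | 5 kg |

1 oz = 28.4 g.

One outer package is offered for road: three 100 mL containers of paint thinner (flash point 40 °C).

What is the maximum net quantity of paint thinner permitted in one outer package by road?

With flash point 40 °C (≤ 60.5 °C), the paint thinner falls in Class 3.
The road limit for Class 3 is 10 mL.

10 mL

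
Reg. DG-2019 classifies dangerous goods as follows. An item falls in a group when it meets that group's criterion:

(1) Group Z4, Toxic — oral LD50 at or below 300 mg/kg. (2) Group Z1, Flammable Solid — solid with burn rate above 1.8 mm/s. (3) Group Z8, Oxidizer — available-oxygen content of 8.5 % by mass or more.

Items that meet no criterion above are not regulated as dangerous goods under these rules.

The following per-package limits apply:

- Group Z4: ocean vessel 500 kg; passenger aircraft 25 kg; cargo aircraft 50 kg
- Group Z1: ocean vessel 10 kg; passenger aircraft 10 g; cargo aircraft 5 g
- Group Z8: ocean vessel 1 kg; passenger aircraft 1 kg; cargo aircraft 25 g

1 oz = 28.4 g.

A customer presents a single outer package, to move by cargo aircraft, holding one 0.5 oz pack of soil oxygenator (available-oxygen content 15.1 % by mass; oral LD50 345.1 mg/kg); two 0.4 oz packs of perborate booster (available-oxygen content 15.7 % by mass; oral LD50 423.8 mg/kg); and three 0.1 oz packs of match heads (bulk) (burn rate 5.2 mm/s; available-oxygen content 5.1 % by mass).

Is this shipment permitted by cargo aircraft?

The soil oxygenator has available-oxygen content 15.1 % by mass, which is ≥ 8.5 % by mass, so it is Group Z8 (Oxidizer).
The perborate booster has available-oxygen content 15.7 % by mass, which is ≥ 8.5 % by mass, so it is Group Z8 (Oxidizer).
Match heads (bulk): burn rate 5.2 mm/s > 1.8 mm/s → Group Z1 (Flammable Solid).
Group Z8 net quantity: (one 0.5 oz pack = 14.2 g) + (two 0.4 oz packs = 22.72 g) = 36.92 g.
That exceeds the Group Z8 cargo aircraft limit of 25 g.
Group Z1 quantity: three 0.1 oz packs = 8.52 g.
8.52 g > 5 g (cargo aircraft limit, Group Z1) — over the limit.

No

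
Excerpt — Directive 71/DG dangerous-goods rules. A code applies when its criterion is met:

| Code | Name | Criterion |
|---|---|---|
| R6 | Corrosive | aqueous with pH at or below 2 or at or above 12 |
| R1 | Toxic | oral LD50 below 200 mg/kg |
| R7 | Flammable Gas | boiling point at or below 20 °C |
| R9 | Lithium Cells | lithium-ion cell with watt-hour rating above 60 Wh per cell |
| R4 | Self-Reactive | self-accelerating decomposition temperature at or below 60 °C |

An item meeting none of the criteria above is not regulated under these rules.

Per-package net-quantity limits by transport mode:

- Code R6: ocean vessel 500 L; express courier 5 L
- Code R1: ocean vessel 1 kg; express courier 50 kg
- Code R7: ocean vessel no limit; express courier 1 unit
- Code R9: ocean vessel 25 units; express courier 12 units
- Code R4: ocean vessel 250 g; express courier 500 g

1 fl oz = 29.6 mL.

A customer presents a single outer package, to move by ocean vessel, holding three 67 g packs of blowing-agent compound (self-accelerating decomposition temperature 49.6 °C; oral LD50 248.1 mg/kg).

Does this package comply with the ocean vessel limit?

Self-accelerating decomposition temperature 49.6 °C meets the Code R4 criterion (Self-Reactive), so the blowing-agent compound is Code R4.
Code R4 quantity: three 67 g packs = 201 g.
201 g is within the ocean vessel limit of 250 g for Code R4.

Yes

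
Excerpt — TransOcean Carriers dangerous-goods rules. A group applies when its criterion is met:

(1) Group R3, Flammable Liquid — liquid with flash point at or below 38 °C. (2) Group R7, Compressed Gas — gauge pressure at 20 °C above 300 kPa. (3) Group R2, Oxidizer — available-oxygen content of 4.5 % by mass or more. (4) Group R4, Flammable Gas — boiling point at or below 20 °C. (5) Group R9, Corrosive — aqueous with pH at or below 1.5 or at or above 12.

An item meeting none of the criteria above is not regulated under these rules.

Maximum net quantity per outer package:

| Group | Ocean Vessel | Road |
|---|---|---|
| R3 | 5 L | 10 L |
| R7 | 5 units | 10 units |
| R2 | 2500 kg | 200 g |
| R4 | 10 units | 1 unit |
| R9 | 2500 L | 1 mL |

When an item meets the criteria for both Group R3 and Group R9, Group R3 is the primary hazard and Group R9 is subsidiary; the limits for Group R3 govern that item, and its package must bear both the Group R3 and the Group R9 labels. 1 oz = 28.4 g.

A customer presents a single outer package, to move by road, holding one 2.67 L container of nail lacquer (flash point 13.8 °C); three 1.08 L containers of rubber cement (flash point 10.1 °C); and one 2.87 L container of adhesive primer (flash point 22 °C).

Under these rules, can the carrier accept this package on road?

With flash point 13.8 °C (≤ 38 °C), the nail lacquer falls in Group R3.
With flash point 10.1 °C (≤ 38 °C), the rubber cement falls in Group R3.
Flash point 22 °C meets the Group R3 criterion (Flammable Liquid), so the adhesive primer is Group R3.
Total Group R3: 2.67 L + (three 1.08 L containers = 3.24 L) + 2.87 L = 8.78 L.
8.78 L ≤ 10 L (road limit, Group R3) — within limit.

Yes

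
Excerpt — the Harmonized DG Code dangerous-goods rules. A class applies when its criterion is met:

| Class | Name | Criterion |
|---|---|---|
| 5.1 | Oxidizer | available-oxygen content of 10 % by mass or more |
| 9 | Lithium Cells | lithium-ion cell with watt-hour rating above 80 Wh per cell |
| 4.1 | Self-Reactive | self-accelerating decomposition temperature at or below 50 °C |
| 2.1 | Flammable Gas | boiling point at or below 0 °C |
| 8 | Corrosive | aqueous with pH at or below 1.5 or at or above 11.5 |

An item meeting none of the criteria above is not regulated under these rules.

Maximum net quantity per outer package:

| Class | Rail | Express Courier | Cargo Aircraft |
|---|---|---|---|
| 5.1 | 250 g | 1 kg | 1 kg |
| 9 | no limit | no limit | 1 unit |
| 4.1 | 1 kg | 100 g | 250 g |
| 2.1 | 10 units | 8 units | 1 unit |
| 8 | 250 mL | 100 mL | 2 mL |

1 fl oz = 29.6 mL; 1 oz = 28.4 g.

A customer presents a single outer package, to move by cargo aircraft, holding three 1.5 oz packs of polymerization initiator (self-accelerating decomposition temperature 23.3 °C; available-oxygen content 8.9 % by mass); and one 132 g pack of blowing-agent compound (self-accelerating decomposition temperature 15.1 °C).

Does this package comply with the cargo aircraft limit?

No

The polymerization initiator has self-accelerating decomposition temperature 23.3 °C, which is ≤ 50 °C, so it is Class 4.1 (Self-Reactive).
Self-accelerating decomposition temperature 15.1 °C meets the Class 4.1 criterion (Self-Reactive), so the blowing-agent compound is Class 4.1.
Class 4.1 net quantity: (three 1.5 oz packs = 127.8 g) + 132 g = 259.8 g.
259.8 g > 250 g (cargo aircraft limit, Class 4.1) — over the limit.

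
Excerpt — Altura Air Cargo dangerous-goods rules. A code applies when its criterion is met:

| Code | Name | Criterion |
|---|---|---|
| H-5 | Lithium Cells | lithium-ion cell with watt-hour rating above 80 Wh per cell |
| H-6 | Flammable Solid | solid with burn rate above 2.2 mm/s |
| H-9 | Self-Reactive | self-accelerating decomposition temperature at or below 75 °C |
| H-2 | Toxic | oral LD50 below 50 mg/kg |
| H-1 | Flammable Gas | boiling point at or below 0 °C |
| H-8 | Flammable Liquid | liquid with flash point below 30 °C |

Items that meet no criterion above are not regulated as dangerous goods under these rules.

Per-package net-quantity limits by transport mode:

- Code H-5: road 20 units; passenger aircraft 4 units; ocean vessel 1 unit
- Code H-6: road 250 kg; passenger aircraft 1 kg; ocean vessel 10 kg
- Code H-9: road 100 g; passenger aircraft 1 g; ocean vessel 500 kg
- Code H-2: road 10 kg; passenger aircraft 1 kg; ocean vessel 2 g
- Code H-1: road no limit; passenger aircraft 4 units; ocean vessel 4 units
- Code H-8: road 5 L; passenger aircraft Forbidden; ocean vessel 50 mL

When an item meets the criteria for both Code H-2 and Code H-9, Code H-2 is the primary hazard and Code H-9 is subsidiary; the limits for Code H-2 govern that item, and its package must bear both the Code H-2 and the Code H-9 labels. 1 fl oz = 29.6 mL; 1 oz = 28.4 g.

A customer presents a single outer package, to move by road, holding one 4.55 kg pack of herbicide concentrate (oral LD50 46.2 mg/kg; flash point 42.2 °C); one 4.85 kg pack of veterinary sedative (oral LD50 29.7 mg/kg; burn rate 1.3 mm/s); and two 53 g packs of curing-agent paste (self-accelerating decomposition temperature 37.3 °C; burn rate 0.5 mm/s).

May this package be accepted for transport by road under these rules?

Herbicide concentrate: oral LD50 46.2 mg/kg < 50 mg/kg → Code H-2 (Toxic).
Veterinary sedative: oral LD50 29.7 mg/kg < 50 mg/kg → Code H-2 (Toxic).
The curing-agent paste has self-accelerating decomposition temperature 37.3 °C, which is ≤ 75 °C, so it is Code H-9 (Self-Reactive).
Code H-9 quantity: two 53 g packs = 106 g.
That exceeds the Code H-9 road limit of 100 g.
Total Code H-2: 4.55 kg + 4.85 kg = 9.4 kg.
9.4 kg ≤ 10 kg (road limit, Code H-2) — within limit.

No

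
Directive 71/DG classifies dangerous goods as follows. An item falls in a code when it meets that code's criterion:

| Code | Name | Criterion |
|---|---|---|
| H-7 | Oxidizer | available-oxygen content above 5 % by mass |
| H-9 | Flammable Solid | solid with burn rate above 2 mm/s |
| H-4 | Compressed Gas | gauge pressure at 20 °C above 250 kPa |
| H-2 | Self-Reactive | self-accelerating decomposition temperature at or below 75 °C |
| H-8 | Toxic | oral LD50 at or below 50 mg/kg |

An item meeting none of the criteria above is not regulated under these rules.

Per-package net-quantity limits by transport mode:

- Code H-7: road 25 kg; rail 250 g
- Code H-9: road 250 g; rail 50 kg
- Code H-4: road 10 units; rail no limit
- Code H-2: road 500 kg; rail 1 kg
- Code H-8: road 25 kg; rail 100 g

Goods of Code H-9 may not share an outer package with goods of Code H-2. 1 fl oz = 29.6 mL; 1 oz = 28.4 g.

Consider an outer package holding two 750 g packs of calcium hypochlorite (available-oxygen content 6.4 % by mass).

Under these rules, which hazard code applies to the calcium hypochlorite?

Code H-7

Available-oxygen content 6.4 % by mass meets the Code H-7 criterion (Oxidizer), so the calcium hypochlorite is Code H-7.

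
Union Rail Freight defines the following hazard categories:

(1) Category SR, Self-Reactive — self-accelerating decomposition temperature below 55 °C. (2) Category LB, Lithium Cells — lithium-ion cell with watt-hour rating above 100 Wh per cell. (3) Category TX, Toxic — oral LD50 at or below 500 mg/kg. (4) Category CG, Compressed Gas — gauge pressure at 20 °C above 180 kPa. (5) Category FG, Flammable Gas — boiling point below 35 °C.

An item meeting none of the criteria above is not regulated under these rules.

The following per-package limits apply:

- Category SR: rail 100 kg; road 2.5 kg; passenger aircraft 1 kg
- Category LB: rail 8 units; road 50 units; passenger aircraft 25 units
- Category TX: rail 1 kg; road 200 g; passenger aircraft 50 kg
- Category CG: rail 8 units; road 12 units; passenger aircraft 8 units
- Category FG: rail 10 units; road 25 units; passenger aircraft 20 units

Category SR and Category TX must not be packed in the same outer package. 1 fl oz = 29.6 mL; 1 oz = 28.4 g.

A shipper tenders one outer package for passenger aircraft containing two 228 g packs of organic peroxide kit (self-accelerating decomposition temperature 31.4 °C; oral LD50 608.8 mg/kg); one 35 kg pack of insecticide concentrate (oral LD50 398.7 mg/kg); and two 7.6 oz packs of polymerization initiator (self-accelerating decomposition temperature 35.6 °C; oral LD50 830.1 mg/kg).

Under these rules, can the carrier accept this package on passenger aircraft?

No

Self-accelerating decomposition temperature 31.4 °C meets the Category SR criterion (Self-Reactive), so the organic peroxide kit is Category SR.
Insecticide concentrate: oral LD50 398.7 mg/kg ≤ 500 mg/kg → Category TX (Toxic).
Self-accelerating decomposition temperature 35.6 °C meets the Category SR criterion (Self-Reactive), so the polymerization initiator is Category SR.
Total Category SR: (two 228 g packs = 456 g) + (two 7.6 oz packs = 431.68 g) = 887.68 g.
887.68 g is within the passenger aircraft limit of 1 kg for Category SR.
Category TX quantity: 35 kg.
That is within the Category TX passenger aircraft limit of 50 kg.
Category SR and Category TX may not share an outer package.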